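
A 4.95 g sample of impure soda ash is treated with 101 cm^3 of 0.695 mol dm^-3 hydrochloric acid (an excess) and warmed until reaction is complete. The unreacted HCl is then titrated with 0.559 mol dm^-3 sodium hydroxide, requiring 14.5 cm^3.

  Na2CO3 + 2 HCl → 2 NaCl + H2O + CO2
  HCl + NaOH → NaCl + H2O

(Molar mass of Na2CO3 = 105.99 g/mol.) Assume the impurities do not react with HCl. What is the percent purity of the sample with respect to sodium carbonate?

n(HCl) added = 0.101 × 0.695 = 0.0702 mol
n(NaOH) used in back-titration = 0.0145 × 0.559 = 8.11 × 10^-3 mol
n(HCl) left over = 8.11 × 10^-3 mol (1:1 ratio)
n(HCl) consumed by analyte = 0.0702 − 8.11 × 10^-3 = 0.0621 mol
From the 1:2 ratio, n(Na2CO3) = 1/2 × 0.0621 = 0.0310 mol
mass of Na2CO3 = 0.0310 × 105.99 = 3.29 g
% Na2CO3 = 3.29 / 4.95 × 100 = 66.5 %

66.5 %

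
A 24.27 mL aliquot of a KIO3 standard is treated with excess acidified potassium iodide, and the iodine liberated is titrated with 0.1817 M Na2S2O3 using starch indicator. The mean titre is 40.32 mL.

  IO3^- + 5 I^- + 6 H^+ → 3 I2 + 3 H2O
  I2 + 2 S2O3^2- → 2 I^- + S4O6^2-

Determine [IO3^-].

n(S2O3^2-) = 0.04032 × 0.1817 = 7.326 × 10^-3 mol
n(I2) = n(S2O3^2-)/2 = 3.663 × 10^-3 mol
From the 1:3 ratio, n(IO3^-) in the aliquot = 1/3 × 3.663 × 10^-3 = 1.221 × 10^-3 mol
[IO3^-] = 1.221 × 10^-3 / 0.02427 = 0.05031 mol/L

0.05031 M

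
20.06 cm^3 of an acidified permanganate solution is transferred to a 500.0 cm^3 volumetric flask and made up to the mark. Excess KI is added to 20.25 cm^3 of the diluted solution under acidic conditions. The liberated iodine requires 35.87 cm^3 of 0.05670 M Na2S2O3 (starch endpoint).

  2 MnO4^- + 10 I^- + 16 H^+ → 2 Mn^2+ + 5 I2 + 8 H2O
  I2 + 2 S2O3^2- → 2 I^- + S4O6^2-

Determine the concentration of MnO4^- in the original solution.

n(S2O3^2-) = 0.03587 × 0.05670 = 2.034 × 10^-3 mol
n(I2) = n(S2O3^2-)/2 = 1.017 × 10^-3 mol
From the 2:5 ratio, n(MnO4^-) in the aliquot = 2/5 × 1.017 × 10^-3 = 4.068 × 10^-4 mol
[MnO4^-]_dilute = 4.068 × 10^-4 / 0.02025 = 0.02009 mol/L
[MnO4^-]_original = 0.02009 × 500.0/20.06 = 0.5007 mol/L

0.5007 M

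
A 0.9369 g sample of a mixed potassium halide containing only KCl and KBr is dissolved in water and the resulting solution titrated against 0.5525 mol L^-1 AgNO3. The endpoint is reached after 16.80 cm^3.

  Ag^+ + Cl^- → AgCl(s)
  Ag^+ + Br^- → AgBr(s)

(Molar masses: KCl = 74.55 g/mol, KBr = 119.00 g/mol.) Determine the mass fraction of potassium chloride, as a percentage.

n(AgNO3) = 0.01680 × 0.5525 = 9.282 × 10^-3 mol
Let x = n(KCl), y = n(KBr).
Titrant: 1x + 1y = 9.282 × 10^-3;  mass: 74.55x + 119.00y = 0.9369
Solving, x = 3.772 × 10^-3 mol, y = 5.510 × 10^-3 mol
mass of KCl = 3.772 × 10^-3 × 74.55 = 0.2812 g
% KCl = 0.2812 / 0.9369 × 100 = 30.01 %

30.01 %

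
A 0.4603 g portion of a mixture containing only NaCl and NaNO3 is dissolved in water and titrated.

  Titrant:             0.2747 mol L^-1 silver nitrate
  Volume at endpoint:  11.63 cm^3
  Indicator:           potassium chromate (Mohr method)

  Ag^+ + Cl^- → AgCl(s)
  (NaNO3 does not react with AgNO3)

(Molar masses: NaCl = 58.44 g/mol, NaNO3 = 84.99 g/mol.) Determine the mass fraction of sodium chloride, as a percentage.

40.56 %

n(AgNO3) = 0.01163 × 0.2747 = 3.195 × 10^-3 mol
Let x = n(NaCl), y = n(NaNO3).
Titrant: 1x = 3.195 × 10^-3;  mass: 58.44x + 84.99y = 0.4603
Solving, x = 3.195 × 10^-3 mol, y = 3.219 × 10^-3 mol
mass of NaCl = 3.195 × 10^-3 × 58.44 = 0.1867 g
% NaCl = 0.1867 / 0.4603 × 100 = 40.56 %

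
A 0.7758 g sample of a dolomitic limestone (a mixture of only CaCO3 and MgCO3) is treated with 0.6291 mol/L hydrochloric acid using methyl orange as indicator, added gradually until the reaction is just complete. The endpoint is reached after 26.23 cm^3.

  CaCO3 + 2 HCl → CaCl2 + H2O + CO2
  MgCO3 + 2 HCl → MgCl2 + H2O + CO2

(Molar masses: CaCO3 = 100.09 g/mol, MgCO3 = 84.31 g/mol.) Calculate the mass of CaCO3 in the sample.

0.5086 g

n(HCl) = 0.02623 × 0.6291 = 0.01650 mol
Let x = n(CaCO3), y = n(MgCO3).
Titrant: 2x + 2y = 0.01650;  mass: 100.09x + 84.31y = 0.7758
Solving, x = 5.082 × 10^-3 mol, y = 3.169 × 10^-3 mol
mass of CaCO3 = 5.082 × 10^-3 × 100.09 = 0.5086 g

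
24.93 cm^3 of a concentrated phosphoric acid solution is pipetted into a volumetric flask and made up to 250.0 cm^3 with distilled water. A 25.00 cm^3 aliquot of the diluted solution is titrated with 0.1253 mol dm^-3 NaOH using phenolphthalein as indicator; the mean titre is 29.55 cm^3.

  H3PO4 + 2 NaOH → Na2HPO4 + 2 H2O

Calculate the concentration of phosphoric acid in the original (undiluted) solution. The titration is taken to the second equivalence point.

0.7426 mol/L

n(NaOH) = 0.02955 × 0.1253 = 3.703 × 10^-3 mol
From the 1:2 ratio, n(H3PO4) in the aliquot = 1/2 × 3.703 × 10^-3 = 1.851 × 10^-3 mol
[H3PO4]_dilute = 1.851 × 10^-3 / 0.02500 = 0.07405 mol/L
Dilution factor = 250.0 / 24.93 = 10.03
[H3PO4]_stock = 0.07405 × 10.03 = 0.7426 mol/L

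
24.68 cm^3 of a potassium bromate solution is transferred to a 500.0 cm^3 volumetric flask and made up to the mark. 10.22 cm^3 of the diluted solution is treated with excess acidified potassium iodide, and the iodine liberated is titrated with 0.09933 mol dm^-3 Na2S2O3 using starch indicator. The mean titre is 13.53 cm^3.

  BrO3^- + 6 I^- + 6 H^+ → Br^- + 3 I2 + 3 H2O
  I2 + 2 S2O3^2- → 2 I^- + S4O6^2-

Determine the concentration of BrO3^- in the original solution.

0.4440 mol/L

n(S2O3^2-) = 0.01353 × 0.09933 = 1.344 × 10^-3 mol
n(I2) = n(S2O3^2-)/2 = 6.720 × 10^-4 mol
From the 1:3 ratio, n(BrO3^-) in the aliquot = 1/3 × 6.720 × 10^-4 = 2.240 × 10^-4 mol
[BrO3^-]_dilute = 2.240 × 10^-4 / 0.01022 = 0.02192 mol/L
[BrO3^-]_original = 0.02192 × 500.0/24.68 = 0.4440 mol/L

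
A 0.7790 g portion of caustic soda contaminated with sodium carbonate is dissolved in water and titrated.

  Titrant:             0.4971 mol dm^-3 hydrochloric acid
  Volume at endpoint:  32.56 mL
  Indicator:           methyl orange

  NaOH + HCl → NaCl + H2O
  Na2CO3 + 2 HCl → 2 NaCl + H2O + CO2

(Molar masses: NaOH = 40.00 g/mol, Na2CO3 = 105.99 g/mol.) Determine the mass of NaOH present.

0.2424 g

n(HCl) = 0.03256 × 0.4971 = 0.01619 mol
Let x = n(NaOH), y = n(Na2CO3).
Titrant: 1x + 2y = 0.01619;  mass: 40.00x + 105.99y = 0.7790
Solving, x = 6.060 × 10^-3 mol, y = 5.063 × 10^-3 mol
mass of NaOH = 6.060 × 10^-3 × 40.00 = 0.2424 g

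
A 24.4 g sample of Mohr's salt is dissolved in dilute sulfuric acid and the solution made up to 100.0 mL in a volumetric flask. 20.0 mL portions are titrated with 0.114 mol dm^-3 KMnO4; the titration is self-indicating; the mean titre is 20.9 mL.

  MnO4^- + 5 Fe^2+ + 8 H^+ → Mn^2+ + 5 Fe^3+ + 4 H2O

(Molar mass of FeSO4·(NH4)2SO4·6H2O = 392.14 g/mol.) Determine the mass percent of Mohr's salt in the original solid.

95.7 %

n(KMnO4) per titration = 0.0209 × 0.114 = 2.38 × 10^-3 mol
From the 5:1 ratio, n(FeSO4·(NH4)2SO4·6H2O) in each aliquot = 5/1 × 2.38 × 10^-3 = 0.0119 mol
n(FeSO4·(NH4)2SO4·6H2O) in the whole flask = 0.0119 × 100.0/20.0 = 0.0596 mol
mass of FeSO4·(NH4)2SO4·6H2O = 0.0596 × 392.14 = 23.4 g
% FeSO4·(NH4)2SO4·6H2O = 23.4 / 24.4 × 100 = 95.7 %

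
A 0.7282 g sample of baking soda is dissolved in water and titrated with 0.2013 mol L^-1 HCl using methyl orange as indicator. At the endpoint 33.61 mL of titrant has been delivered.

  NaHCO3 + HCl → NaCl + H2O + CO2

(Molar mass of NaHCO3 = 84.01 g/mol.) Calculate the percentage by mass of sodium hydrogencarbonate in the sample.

78.05 %

n(HCl) = 0.03361 L × 0.2013 mol/L = 6.766 × 10^-3 mol
n(NaHCO3) = 6.766 × 10^-3 mol (1:1 ratio)
mass of NaHCO3 = 6.766 × 10^-3 × 84.01 g/mol = 0.5684 g
% NaHCO3 = 0.5684 / 0.7282 × 100 = 78.05 %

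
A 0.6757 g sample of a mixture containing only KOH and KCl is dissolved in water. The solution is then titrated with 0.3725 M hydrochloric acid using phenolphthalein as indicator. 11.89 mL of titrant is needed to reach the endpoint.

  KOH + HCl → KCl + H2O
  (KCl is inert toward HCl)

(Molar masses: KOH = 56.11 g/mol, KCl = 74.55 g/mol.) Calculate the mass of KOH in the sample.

0.2485 g

n(HCl) = 0.01189 × 0.3725 = 4.429 × 10^-3 mol
Let x = n(KOH), y = n(KCl).
Titrant: 1x = 4.429 × 10^-3;  mass: 56.11x + 74.55y = 0.6757
Solving, x = 4.429 × 10^-3 mol, y = 5.730 × 10^-3 mol
mass of KOH = 4.429 × 10^-3 × 56.11 = 0.2485 g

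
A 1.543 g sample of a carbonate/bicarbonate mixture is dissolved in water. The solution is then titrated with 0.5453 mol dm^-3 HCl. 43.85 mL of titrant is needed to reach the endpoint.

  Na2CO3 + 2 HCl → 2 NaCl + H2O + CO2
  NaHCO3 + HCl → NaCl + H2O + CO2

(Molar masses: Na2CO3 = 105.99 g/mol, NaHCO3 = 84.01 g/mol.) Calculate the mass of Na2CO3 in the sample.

n(HCl) = 0.04385 × 0.5453 = 0.02391 mol
Let x = n(Na2CO3), y = n(NaHCO3).
Titrant: 2x + 1y = 0.02391;  mass: 105.99x + 84.01y = 1.543
Solving, x = 7.509 × 10^-3 mol, y = 8.893 × 10^-3 mol
mass of Na2CO3 = 7.509 × 10^-3 × 105.99 = 0.7959 g

0.7959 g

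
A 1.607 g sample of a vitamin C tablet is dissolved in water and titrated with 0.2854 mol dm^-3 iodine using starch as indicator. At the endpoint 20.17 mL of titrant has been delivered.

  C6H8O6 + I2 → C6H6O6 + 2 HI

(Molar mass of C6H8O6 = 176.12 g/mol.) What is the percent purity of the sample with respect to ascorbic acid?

n(I2) = 0.02017 L × 0.2854 mol/L = 5.757 × 10^-3 mol
n(C6H8O6) = 5.757 × 10^-3 mol (1:1 ratio)
mass of C6H8O6 = 5.757 × 10^-3 × 176.12 g/mol = 1.014 g
% C6H8O6 = 1.014 / 1.607 × 100 = 63.09 %

63.09 %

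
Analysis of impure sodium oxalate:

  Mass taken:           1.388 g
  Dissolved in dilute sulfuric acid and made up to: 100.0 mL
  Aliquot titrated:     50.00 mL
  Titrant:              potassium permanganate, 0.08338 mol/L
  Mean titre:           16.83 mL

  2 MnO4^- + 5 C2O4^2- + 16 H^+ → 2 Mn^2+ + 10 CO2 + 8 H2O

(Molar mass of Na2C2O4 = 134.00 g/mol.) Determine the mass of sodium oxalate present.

n(KMnO4) per titration = 0.01683 × 0.08338 = 1.403 × 10^-3 mol
From the 5:2 ratio, n(Na2C2O4) in each aliquot = 5/2 × 1.403 × 10^-3 = 3.508 × 10^-3 mol
n(Na2C2O4) in the whole flask = 3.508 × 10^-3 × 100.0/50.00 = 7.016 × 10^-3 mol
mass of Na2C2O4 = 7.016 × 10^-3 × 134.00 = 0.9402 g

0.9402 g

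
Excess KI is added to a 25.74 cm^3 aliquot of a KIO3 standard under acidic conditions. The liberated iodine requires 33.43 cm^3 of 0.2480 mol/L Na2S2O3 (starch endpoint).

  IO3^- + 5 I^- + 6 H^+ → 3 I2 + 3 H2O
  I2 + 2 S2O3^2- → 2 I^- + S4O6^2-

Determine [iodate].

0.05368 mol/L

n(S2O3^2-) = 0.03343 × 0.2480 = 8.291 × 10^-3 mol
n(I2) = n(S2O3^2-)/2 = 4.145 × 10^-3 mol
From the 1:3 ratio, n(IO3^-) in the aliquot = 1/3 × 4.145 × 10^-3 = 1.382 × 10^-3 mol
[IO3^-] = 1.382 × 10^-3 / 0.02574 = 0.05368 mol/L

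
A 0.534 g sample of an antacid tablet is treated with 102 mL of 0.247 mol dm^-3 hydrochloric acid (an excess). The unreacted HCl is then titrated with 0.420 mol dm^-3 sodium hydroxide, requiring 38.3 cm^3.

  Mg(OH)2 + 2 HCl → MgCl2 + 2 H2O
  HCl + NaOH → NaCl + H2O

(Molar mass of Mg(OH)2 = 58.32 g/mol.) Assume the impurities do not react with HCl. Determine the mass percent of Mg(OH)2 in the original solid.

n(HCl) added = 0.102 × 0.247 = 0.0252 mol
n(NaOH) used in back-titration = 0.0383 × 0.420 = 0.0161 mol
n(HCl) left over = 0.0161 mol (1:1 ratio)
n(HCl) consumed by analyte = 0.0252 − 0.0161 = 9.11 × 10^-3 mol
From the 1:2 ratio, n(Mg(OH)2) = 1/2 × 9.11 × 10^-3 = 4.55 × 10^-3 mol
mass of Mg(OH)2 = 4.55 × 10^-3 × 58.32 = 0.266 g
% Mg(OH)2 = 0.266 / 0.534 × 100 = 49.7 %

49.7 %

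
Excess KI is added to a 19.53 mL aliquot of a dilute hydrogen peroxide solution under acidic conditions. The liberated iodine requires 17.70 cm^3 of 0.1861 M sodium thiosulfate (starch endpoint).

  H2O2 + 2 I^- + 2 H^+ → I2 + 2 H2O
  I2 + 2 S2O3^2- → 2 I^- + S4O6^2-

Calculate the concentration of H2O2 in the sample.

n(S2O3^2-) = 0.01770 × 0.1861 = 3.294 × 10^-3 mol
n(I2) = n(S2O3^2-)/2 = 1.647 × 10^-3 mol
n(H2O2) in the aliquot = 1.647 × 10^-3 mol (1:1 ratio)
[H2O2] = 1.647 × 10^-3 / 0.01953 = 0.08433 mol/L

0.08433 M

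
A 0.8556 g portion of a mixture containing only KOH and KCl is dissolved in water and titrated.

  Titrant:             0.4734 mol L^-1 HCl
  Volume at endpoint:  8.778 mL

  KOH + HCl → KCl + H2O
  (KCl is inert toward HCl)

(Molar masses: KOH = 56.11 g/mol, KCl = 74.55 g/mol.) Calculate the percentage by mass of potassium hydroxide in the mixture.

27.25 %

n(HCl) = 0.008778 × 0.4734 = 4.156 × 10^-3 mol
Let x = n(KOH), y = n(KCl).
Titrant: 1x = 4.156 × 10^-3;  mass: 56.11x + 74.55y = 0.8556
Solving, x = 4.156 × 10^-3 mol, y = 8.349 × 10^-3 mol
mass of KOH = 4.156 × 10^-3 × 56.11 = 0.2332 g
% KOH = 0.2332 / 0.8556 × 100 = 27.25 %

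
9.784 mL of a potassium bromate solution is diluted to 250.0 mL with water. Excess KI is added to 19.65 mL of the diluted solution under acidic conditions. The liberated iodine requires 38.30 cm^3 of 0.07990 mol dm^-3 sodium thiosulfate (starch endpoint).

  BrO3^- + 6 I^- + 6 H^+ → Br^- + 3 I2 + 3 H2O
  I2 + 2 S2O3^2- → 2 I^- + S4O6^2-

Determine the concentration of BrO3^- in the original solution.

n(S2O3^2-) = 0.03830 × 0.07990 = 3.060 × 10^-3 mol
n(I2) = n(S2O3^2-)/2 = 1.530 × 10^-3 mol
From the 1:3 ratio, n(BrO3^-) in the aliquot = 1/3 × 1.530 × 10^-3 = 5.100 × 10^-4 mol
[BrO3^-]_dilute = 5.100 × 10^-4 / 0.01965 = 0.02596 mol/L
[BrO3^-]_original = 0.02596 × 250.0/9.784 = 0.6632 mol/L

0.6632 mol/L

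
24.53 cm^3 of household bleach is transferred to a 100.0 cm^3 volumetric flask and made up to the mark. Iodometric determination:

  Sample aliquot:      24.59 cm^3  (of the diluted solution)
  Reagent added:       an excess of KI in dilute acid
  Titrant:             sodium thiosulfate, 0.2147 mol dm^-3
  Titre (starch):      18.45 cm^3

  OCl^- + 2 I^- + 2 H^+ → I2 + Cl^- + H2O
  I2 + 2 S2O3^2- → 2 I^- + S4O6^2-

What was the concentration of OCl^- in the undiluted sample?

0.3284 mol/L

n(S2O3^2-) = 0.01845 × 0.2147 = 3.961 × 10^-3 mol
n(I2) = n(S2O3^2-)/2 = 1.981 × 10^-3 mol
n(OCl^-) in the aliquot = 1.981 × 10^-3 mol (1:1 ratio)
[OCl^-]_dilute = 1.981 × 10^-3 / 0.02459 = 0.08055 mol/L
[OCl^-]_original = 0.08055 × 100.0/24.53 = 0.3284 mol/L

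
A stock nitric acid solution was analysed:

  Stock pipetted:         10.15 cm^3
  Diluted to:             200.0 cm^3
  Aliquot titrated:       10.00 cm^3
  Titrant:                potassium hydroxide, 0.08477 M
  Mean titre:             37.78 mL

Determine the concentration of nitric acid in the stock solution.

6.311 M

HNO3 + KOH → KNO3 + H2O
n(KOH) = 0.03778 × 0.08477 = 3.203 × 10^-3 mol
n(HNO3) in the aliquot = 3.203 × 10^-3 mol (1:1 ratio)
[HNO3]_dilute = 3.203 × 10^-3 / 0.01000 = 0.3203 mol/L
Dilution factor = 200.0 / 10.15 = 19.70
[HNO3]_stock = 0.3203 × 19.70 = 6.311 mol/L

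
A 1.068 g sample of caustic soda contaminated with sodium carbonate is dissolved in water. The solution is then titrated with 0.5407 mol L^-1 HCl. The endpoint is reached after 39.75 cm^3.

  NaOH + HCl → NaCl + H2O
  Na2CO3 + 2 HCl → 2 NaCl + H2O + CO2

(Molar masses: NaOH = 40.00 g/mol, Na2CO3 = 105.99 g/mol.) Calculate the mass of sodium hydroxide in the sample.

0.2186 g

n(HCl) = 0.03975 × 0.5407 = 0.02149 mol
Let x = n(NaOH), y = n(Na2CO3).
Titrant: 1x + 2y = 0.02149;  mass: 40.00x + 105.99y = 1.068
Solving, x = 5.465 × 10^-3 mol, y = 8.014 × 10^-3 mol
mass of NaOH = 5.465 × 10^-3 × 40.00 = 0.2186 g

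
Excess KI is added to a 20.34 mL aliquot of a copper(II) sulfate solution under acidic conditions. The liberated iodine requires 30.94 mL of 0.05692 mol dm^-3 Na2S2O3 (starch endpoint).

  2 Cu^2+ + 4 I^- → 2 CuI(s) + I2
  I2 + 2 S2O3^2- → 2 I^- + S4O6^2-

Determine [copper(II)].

n(S2O3^2-) = 0.03094 × 0.05692 = 1.761 × 10^-3 mol
n(I2) = n(S2O3^2-)/2 = 8.806 × 10^-4 mol
From the 2:1 ratio, n(Cu2+) in the aliquot = 2/1 × 8.806 × 10^-4 = 1.761 × 10^-3 mol
[Cu2+] = 1.761 × 10^-3 / 0.02034 = 0.08658 mol/L

0.08658 mol/L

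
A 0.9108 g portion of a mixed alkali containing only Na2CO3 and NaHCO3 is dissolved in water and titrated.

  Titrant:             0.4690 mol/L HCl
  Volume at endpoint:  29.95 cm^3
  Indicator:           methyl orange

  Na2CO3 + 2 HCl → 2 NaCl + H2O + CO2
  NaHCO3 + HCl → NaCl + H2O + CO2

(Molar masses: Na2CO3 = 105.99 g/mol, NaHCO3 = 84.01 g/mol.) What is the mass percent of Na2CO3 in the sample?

50.51 %

n(HCl) = 0.02995 × 0.4690 = 0.01405 mol
Let x = n(Na2CO3), y = n(NaHCO3).
Titrant: 2x + 1y = 0.01405;  mass: 105.99x + 84.01y = 0.9108
Solving, x = 4.341 × 10^-3 mol, y = 5.365 × 10^-3 mol
mass of Na2CO3 = 4.341 × 10^-3 × 105.99 = 0.4601 g
% Na2CO3 = 0.4601 / 0.9108 × 100 = 50.51 %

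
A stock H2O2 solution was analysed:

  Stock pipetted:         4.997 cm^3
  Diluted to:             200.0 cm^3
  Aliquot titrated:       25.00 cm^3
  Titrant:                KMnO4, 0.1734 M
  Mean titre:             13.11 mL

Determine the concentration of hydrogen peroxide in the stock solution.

2 MnO4^- + 5 H2O2 + 6 H^+ → 2 Mn^2+ + 5 O2 + 8 H2O
n(KMnO4) = 0.01311 × 0.1734 = 2.273 × 10^-3 mol
From the 5:2 ratio, n(H2O2) in the aliquot = 5/2 × 2.273 × 10^-3 = 5.683 × 10^-3 mol
[H2O2]_dilute = 5.683 × 10^-3 / 0.02500 = 0.2273 mol/L
Dilution factor = 200.0 / 4.997 = 40.02
[H2O2]_stock = 0.2273 × 40.02 = 9.099 mol/L

9.099 M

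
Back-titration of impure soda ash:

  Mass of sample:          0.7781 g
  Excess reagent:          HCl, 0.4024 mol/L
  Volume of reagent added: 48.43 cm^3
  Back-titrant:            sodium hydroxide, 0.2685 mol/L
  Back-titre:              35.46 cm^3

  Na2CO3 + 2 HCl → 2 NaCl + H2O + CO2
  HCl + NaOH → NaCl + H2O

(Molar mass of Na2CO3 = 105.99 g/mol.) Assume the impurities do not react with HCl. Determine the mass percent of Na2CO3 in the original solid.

n(HCl) added = 0.04843 × 0.4024 = 0.01949 mol
n(NaOH) used in back-titration = 0.03546 × 0.2685 = 9.521 × 10^-3 mol
n(HCl) left over = 9.521 × 10^-3 mol (1:1 ratio)
n(HCl) consumed by analyte = 0.01949 − 9.521 × 10^-3 = 9.967 × 10^-3 mol
From the 1:2 ratio, n(Na2CO3) = 1/2 × 9.967 × 10^-3 = 4.984 × 10^-3 mol
mass of Na2CO3 = 4.984 × 10^-3 × 105.99 = 0.5282 g
% Na2CO3 = 0.5282 / 0.7781 × 100 = 67.88 %

67.88 %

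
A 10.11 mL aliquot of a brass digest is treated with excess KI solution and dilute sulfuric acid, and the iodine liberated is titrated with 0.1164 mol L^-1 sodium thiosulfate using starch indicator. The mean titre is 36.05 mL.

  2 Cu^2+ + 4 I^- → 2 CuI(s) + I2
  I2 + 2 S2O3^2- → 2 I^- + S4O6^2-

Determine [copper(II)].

0.4151 mol/L

n(S2O3^2-) = 0.03605 × 0.1164 = 4.196 × 10^-3 mol
n(I2) = n(S2O3^2-)/2 = 2.098 × 10^-3 mol
From the 2:1 ratio, n(Cu2+) in the aliquot = 2/1 × 2.098 × 10^-3 = 4.196 × 10^-3 mol
[Cu2+] = 4.196 × 10^-3 / 0.01011 = 0.4151 mol/L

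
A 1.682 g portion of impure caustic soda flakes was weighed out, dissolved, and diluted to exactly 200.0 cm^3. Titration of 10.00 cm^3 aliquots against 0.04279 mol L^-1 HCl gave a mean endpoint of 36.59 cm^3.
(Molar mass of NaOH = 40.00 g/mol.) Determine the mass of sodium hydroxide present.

1.253 g

NaOH + HCl → NaCl + H2O
n(HCl) per titration = 0.03659 × 0.04279 = 1.566 × 10^-3 mol
n(NaOH) in each aliquot = 1.566 × 10^-3 mol (1:1 ratio)
n(NaOH) in the whole flask = 1.566 × 10^-3 × 200.0/10.00 = 0.03131 mol
mass of NaOH = 0.03131 × 40.00 = 1.253 g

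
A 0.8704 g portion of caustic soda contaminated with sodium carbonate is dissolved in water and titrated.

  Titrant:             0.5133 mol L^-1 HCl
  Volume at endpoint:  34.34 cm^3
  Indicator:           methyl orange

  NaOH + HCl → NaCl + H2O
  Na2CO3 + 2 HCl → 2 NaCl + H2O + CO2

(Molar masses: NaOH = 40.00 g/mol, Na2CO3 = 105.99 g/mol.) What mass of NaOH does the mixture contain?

n(HCl) = 0.03434 × 0.5133 = 0.01763 mol
Let x = n(NaOH), y = n(Na2CO3).
Titrant: 1x + 2y = 0.01763;  mass: 40.00x + 105.99y = 0.8704
Solving, x = 4.904 × 10^-3 mol, y = 6.361 × 10^-3 mol
mass of NaOH = 4.904 × 10^-3 × 40.00 = 0.1962 g

0.1962 g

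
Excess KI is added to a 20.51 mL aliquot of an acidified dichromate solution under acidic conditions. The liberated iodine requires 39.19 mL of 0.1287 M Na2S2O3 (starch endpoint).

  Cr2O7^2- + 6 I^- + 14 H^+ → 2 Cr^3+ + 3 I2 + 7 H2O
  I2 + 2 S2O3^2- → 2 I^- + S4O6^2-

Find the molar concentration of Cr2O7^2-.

n(S2O3^2-) = 0.03919 × 0.1287 = 5.044 × 10^-3 mol
n(I2) = n(S2O3^2-)/2 = 2.522 × 10^-3 mol
From the 1:3 ratio, n(Cr2O7^2-) in the aliquot = 1/3 × 2.522 × 10^-3 = 8.406 × 10^-4 mol
[Cr2O7^2-] = 8.406 × 10^-4 / 0.02051 = 0.04099 mol/L

0.04099 M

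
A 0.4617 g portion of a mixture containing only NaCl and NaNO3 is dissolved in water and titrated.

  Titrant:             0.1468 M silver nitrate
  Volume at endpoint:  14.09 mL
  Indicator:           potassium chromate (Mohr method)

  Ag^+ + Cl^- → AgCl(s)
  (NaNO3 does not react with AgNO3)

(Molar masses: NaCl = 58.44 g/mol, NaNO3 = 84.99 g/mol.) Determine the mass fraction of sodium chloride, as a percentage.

26.18 %

n(AgNO3) = 0.01409 × 0.1468 = 2.068 × 10^-3 mol
Let x = n(NaCl), y = n(NaNO3).
Titrant: 1x = 2.068 × 10^-3;  mass: 58.44x + 84.99y = 0.4617
Solving, x = 2.068 × 10^-3 mol, y = 4.010 × 10^-3 mol
mass of NaCl = 2.068 × 10^-3 × 58.44 = 0.1209 g
% NaCl = 0.1209 / 0.4617 × 100 = 26.18 %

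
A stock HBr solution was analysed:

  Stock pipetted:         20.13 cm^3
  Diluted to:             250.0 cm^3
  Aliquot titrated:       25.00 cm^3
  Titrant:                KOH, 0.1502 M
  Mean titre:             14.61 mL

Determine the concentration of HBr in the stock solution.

HBr + KOH → KBr + H2O
n(KOH) = 0.01461 × 0.1502 = 2.194 × 10^-3 mol
n(HBr) in the aliquot = 2.194 × 10^-3 mol (1:1 ratio)
[HBr]_dilute = 2.194 × 10^-3 / 0.02500 = 0.08778 mol/L
Dilution factor = 250.0 / 20.13 = 12.42
[HBr]_stock = 0.08778 × 12.42 = 1.090 mol/L

1.090 M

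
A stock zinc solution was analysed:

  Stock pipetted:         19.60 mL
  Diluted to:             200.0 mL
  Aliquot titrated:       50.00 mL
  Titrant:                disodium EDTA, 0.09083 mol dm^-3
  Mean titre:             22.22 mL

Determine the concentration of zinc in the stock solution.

0.4119 mol/L

Zn^2+ + EDTA^4- → [Zn(EDTA)]^2-
n(EDTA) = 0.02222 × 0.09083 = 2.018 × 10^-3 mol
n(Zn2+) in the aliquot = 2.018 × 10^-3 mol (1:1 ratio)
[Zn2+]_dilute = 2.018 × 10^-3 / 0.05000 = 0.04036 mol/L
Dilution factor = 200.0 / 19.60 = 10.20
[Zn2+]_stock = 0.04036 × 10.20 = 0.4119 mol/L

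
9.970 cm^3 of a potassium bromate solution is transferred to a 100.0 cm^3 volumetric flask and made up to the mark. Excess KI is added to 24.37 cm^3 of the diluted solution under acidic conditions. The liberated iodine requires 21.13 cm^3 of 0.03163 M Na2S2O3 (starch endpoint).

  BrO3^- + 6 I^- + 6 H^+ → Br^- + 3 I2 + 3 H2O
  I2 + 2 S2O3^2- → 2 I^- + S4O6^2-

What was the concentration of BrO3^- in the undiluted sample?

n(S2O3^2-) = 0.02113 × 0.03163 = 6.683 × 10^-4 mol
n(I2) = n(S2O3^2-)/2 = 3.342 × 10^-4 mol
From the 1:3 ratio, n(BrO3^-) in the aliquot = 1/3 × 3.342 × 10^-4 = 1.114 × 10^-4 mol
[BrO3^-]_dilute = 1.114 × 10^-4 / 0.02437 = 0.004571 mol/L
[BrO3^-]_original = 0.004571 × 100.0/9.970 = 0.04585 mol/L

0.04585 M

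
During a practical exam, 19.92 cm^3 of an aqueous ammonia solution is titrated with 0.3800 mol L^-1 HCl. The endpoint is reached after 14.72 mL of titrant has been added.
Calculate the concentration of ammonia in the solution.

NH3 + HCl → NH4Cl
n(HCl) = 0.01472 L × 0.3800 mol/L = 5.594 × 10^-3 mol
n(NH3) = 5.594 × 10^-3 mol (1:1 mole ratio)
[NH3] = 5.594 × 10^-3 mol / 0.01992 L = 0.2808 mol/L

0.2808 mol/L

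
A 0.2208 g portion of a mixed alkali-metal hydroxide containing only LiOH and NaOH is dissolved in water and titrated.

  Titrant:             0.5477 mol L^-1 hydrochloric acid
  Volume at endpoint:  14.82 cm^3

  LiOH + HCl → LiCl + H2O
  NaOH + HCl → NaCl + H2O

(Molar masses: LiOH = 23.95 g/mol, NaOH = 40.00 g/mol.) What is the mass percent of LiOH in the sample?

70.20 %

n(HCl) = 0.01482 × 0.5477 = 8.117 × 10^-3 mol
Let x = n(LiOH), y = n(NaOH).
Titrant: 1x + 1y = 8.117 × 10^-3;  mass: 23.95x + 40.00y = 0.2208
Solving, x = 6.472 × 10^-3 mol, y = 1.645 × 10^-3 mol
mass of LiOH = 6.472 × 10^-3 × 23.95 = 0.1550 g
% LiOH = 0.1550 / 0.2208 × 100 = 70.20 %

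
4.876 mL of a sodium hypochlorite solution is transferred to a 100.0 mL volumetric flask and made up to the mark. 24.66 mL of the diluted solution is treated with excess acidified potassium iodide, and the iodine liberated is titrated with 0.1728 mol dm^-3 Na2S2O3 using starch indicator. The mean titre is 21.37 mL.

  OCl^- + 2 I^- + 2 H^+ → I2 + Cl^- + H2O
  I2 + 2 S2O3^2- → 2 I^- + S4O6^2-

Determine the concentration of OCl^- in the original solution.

n(S2O3^2-) = 0.02137 × 0.1728 = 3.693 × 10^-3 mol
n(I2) = n(S2O3^2-)/2 = 1.846 × 10^-3 mol
n(OCl^-) in the aliquot = 1.846 × 10^-3 mol (1:1 ratio)
[OCl^-]_dilute = 1.846 × 10^-3 / 0.02466 = 0.07487 mol/L
[OCl^-]_original = 0.07487 × 100.0/4.876 = 1.536 mol/L

1.536 mol/L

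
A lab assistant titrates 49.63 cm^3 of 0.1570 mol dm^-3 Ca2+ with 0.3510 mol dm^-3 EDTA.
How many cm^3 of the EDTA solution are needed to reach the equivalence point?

Ca^2+ + EDTA^4- → [Ca(EDTA)]^2-
n(Ca2+) = 0.04963 L × 0.1570 mol/L = 7.792 × 10^-3 mol
n(EDTA) = 7.792 × 10^-3 mol (1:1 stoichiometry)
V(EDTA) = 7.792 × 10^-3 mol / 0.3510 mol/L = 0.02220 L = 22.20 mL

22.20 mL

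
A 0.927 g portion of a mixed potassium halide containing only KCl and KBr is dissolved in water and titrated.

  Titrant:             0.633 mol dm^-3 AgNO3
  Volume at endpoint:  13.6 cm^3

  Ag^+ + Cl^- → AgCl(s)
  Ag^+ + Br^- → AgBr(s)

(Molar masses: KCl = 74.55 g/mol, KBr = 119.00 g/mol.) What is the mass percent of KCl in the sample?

17.6 %

n(AgNO3) = 0.0136 × 0.633 = 8.61 × 10^-3 mol
Let x = n(KCl), y = n(KBr).
Titrant: 1x + 1y = 8.61 × 10^-3;  mass: 74.55x + 119.00y = 0.927
Solving, x = 2.19 × 10^-3 mol, y = 6.42 × 10^-3 mol
mass of KCl = 2.19 × 10^-3 × 74.55 = 0.163 g
% KCl = 0.163 / 0.927 × 100 = 17.6 %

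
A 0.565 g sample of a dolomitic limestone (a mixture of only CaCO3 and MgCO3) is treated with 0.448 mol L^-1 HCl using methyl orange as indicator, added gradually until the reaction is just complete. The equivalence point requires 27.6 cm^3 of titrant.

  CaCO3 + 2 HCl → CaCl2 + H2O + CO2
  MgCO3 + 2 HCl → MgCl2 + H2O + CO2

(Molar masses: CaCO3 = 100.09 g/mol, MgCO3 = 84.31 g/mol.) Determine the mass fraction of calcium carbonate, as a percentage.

49.1 %

n(HCl) = 0.0276 × 0.448 = 0.0124 mol
Let x = n(CaCO3), y = n(MgCO3).
Titrant: 2x + 2y = 0.0124;  mass: 100.09x + 84.31y = 0.565
Solving, x = 2.77 × 10^-3 mol, y = 3.41 × 10^-3 mol
mass of CaCO3 = 2.77 × 10^-3 × 100.09 = 0.278 g
% CaCO3 = 0.278 / 0.565 × 100 = 49.1 %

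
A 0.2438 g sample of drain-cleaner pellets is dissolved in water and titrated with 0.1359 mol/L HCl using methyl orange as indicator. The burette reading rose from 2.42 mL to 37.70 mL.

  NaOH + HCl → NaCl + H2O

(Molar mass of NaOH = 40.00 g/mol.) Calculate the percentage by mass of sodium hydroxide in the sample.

n(HCl) = 0.03528 L × 0.1359 mol/L = 4.795 × 10^-3 mol
n(NaOH) = 4.795 × 10^-3 mol (1:1 ratio)
mass of NaOH = 4.795 × 10^-3 × 40.00 g/mol = 0.1918 g
% NaOH = 0.1918 / 0.2438 × 100 = 78.66 %

78.66 %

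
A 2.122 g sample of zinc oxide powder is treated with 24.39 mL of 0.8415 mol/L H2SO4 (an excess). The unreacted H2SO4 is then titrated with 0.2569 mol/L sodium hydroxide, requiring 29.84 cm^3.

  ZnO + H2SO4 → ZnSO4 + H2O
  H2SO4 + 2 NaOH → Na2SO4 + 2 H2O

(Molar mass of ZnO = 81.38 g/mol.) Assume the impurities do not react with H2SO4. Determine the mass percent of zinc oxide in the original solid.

64.01 %

n(H2SO4) added = 0.02439 × 0.8415 = 0.02052 mol
n(NaOH) used in back-titration = 0.02984 × 0.2569 = 7.666 × 10^-3 mol
From the 1:2 ratio, n(H2SO4) left over = 1/2 × 7.666 × 10^-3 = 3.833 × 10^-3 mol
n(H2SO4) consumed by analyte = 0.02052 − 3.833 × 10^-3 = 0.01669 mol
n(ZnO) = 0.01669 mol (1:1 ratio)
mass of ZnO = 0.01669 × 81.38 = 1.358 g
% ZnO = 1.358 / 2.122 × 100 = 64.01 %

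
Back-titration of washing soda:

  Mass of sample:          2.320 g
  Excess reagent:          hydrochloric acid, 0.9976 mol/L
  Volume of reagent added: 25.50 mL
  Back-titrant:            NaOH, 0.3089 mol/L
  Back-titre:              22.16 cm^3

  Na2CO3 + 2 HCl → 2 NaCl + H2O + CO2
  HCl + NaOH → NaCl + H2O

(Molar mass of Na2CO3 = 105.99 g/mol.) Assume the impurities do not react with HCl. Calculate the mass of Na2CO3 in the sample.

n(HCl) added = 0.02550 × 0.9976 = 0.02544 mol
n(NaOH) used in back-titration = 0.02216 × 0.3089 = 6.845 × 10^-3 mol
n(HCl) left over = 6.845 × 10^-3 mol (1:1 ratio)
n(HCl) consumed by analyte = 0.02544 − 6.845 × 10^-3 = 0.01859 mol
From the 1:2 ratio, n(Na2CO3) = 1/2 × 0.01859 = 9.297 × 10^-3 mol
mass of Na2CO3 = 9.297 × 10^-3 × 105.99 = 0.9854 g

0.9854 g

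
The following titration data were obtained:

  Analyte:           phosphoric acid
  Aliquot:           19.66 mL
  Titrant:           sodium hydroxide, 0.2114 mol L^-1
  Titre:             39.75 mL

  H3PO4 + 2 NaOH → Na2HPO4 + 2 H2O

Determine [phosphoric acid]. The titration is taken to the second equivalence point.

0.2137 mol/L

n(NaOH) = 0.03975 L × 0.2114 mol/L = 8.403 × 10^-3 mol
From the 1:2 mole ratio, n(H3PO4) = 1/2 × 8.403 × 10^-3 = 4.202 × 10^-3 mol
[H3PO4] = 4.202 × 10^-3 mol / 0.01966 L = 0.2137 mol/L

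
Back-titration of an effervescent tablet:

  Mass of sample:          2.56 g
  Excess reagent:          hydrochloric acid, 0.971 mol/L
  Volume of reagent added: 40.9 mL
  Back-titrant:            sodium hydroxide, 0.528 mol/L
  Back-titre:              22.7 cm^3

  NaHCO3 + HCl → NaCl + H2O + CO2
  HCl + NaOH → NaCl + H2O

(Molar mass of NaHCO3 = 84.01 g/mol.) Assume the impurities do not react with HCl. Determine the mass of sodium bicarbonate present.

n(HCl) added = 0.0409 × 0.971 = 0.0397 mol
n(NaOH) used in back-titration = 0.0227 × 0.528 = 0.0120 mol
n(HCl) left over = 0.0120 mol (1:1 ratio)
n(HCl) consumed by analyte = 0.0397 − 0.0120 = 0.0277 mol
n(NaHCO3) = 0.0277 mol (1:1 ratio)
mass of NaHCO3 = 0.0277 × 84.01 = 2.33 g

2.33 g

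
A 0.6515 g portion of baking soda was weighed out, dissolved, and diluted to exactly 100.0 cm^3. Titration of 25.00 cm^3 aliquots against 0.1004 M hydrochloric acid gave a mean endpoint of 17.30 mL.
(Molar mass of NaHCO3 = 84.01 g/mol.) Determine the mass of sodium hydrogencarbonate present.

0.5837 g

NaHCO3 + HCl → NaCl + H2O + CO2
n(HCl) per titration = 0.01730 × 0.1004 = 1.737 × 10^-3 mol
n(NaHCO3) in each aliquot = 1.737 × 10^-3 mol (1:1 ratio)
n(NaHCO3) in the whole flask = 1.737 × 10^-3 × 100.0/25.00 = 6.948 × 10^-3 mol
mass of NaHCO3 = 6.948 × 10^-3 × 84.01 = 0.5837 g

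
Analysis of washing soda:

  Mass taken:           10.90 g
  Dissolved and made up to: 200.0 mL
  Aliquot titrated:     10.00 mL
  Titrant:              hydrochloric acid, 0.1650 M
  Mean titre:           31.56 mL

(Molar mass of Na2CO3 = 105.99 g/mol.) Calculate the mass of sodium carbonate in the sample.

5.519 g

Na2CO3 + 2 HCl → 2 NaCl + H2O + CO2
n(HCl) per titration = 0.03156 × 0.1650 = 5.207 × 10^-3 mol
From the 1:2 ratio, n(Na2CO3) in each aliquot = 1/2 × 5.207 × 10^-3 = 2.604 × 10^-3 mol
n(Na2CO3) in the whole flask = 2.604 × 10^-3 × 200.0/10.00 = 0.05207 mol
mass of Na2CO3 = 0.05207 × 105.99 = 5.519 g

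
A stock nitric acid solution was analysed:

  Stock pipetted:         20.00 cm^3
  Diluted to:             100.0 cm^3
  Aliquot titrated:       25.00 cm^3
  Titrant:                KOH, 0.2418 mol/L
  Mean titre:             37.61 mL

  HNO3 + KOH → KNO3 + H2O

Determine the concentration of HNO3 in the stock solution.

1.819 mol/L

n(KOH) = 0.03761 × 0.2418 = 9.094 × 10^-3 mol
n(HNO3) in the aliquot = 9.094 × 10^-3 mol (1:1 ratio)
[HNO3]_dilute = 9.094 × 10^-3 / 0.02500 = 0.3638 mol/L
Dilution factor = 100.0 / 20.00 = 5.000
[HNO3]_stock = 0.3638 × 5.000 = 1.819 mol/L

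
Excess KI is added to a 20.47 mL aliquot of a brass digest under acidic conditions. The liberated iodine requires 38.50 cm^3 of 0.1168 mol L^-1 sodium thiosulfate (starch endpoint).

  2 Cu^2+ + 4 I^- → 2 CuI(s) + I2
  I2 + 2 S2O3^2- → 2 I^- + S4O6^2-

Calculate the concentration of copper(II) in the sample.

0.2197 mol/L

n(S2O3^2-) = 0.03850 × 0.1168 = 4.497 × 10^-3 mol
n(I2) = n(S2O3^2-)/2 = 2.248 × 10^-3 mol
From the 2:1 ratio, n(Cu2+) in the aliquot = 2/1 × 2.248 × 10^-3 = 4.497 × 10^-3 mol
[Cu2+] = 4.497 × 10^-3 / 0.02047 = 0.2197 mol/L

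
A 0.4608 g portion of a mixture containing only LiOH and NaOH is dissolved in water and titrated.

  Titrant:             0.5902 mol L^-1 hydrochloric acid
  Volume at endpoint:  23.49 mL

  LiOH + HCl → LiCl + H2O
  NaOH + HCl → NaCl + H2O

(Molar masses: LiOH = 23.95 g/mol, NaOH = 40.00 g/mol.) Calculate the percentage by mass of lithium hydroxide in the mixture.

n(HCl) = 0.02349 × 0.5902 = 0.01386 mol
Let x = n(LiOH), y = n(NaOH).
Titrant: 1x + 1y = 0.01386;  mass: 23.95x + 40.00y = 0.4608
Solving, x = 5.841 × 10^-3 mol, y = 8.023 × 10^-3 mol
mass of LiOH = 5.841 × 10^-3 × 23.95 = 0.1399 g
% LiOH = 0.1399 / 0.4608 × 100 = 30.36 %

30.36 %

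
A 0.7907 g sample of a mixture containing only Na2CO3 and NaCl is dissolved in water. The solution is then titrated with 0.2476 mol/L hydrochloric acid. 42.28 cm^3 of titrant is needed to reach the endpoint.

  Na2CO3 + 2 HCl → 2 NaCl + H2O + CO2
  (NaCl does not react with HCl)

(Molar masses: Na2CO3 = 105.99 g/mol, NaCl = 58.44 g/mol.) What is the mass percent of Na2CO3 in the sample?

n(HCl) = 0.04228 × 0.2476 = 0.01047 mol
Let x = n(Na2CO3), y = n(NaCl).
Titrant: 2x = 0.01047;  mass: 105.99x + 58.44y = 0.7907
Solving, x = 5.234 × 10^-3 mol, y = 4.037 × 10^-3 mol
mass of Na2CO3 = 5.234 × 10^-3 × 105.99 = 0.5548 g
% Na2CO3 = 0.5548 / 0.7907 × 100 = 70.16 %

70.16 %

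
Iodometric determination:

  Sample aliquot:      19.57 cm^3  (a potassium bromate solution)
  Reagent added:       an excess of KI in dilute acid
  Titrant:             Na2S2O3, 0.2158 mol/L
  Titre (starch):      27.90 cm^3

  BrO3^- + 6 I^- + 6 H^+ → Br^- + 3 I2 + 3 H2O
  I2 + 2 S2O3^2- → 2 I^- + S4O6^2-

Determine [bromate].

n(S2O3^2-) = 0.02790 × 0.2158 = 6.021 × 10^-3 mol
n(I2) = n(S2O3^2-)/2 = 3.010 × 10^-3 mol
From the 1:3 ratio, n(BrO3^-) in the aliquot = 1/3 × 3.010 × 10^-3 = 1.003 × 10^-3 mol
[BrO3^-] = 1.003 × 10^-3 / 0.01957 = 0.05128 mol/L

0.05128 mol/L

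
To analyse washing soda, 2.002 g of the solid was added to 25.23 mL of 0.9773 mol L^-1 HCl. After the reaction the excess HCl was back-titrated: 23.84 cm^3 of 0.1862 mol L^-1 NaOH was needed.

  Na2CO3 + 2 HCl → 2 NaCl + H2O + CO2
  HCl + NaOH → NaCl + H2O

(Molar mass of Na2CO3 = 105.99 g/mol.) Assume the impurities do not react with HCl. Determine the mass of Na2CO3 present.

n(HCl) added = 0.02523 × 0.9773 = 0.02466 mol
n(NaOH) used in back-titration = 0.02384 × 0.1862 = 4.439 × 10^-3 mol
n(HCl) left over = 4.439 × 10^-3 mol (1:1 ratio)
n(HCl) consumed by analyte = 0.02466 − 4.439 × 10^-3 = 0.02022 mol
From the 1:2 ratio, n(Na2CO3) = 1/2 × 0.02022 = 0.01011 mol
mass of Na2CO3 = 0.01011 × 105.99 = 1.071 g

1.071 g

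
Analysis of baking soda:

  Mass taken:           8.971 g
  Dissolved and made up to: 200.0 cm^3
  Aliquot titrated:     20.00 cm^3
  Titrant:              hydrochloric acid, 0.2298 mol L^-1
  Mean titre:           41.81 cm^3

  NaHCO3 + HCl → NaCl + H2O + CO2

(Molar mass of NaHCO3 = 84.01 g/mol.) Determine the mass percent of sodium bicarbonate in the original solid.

n(HCl) per titration = 0.04181 × 0.2298 = 9.608 × 10^-3 mol
n(NaHCO3) in each aliquot = 9.608 × 10^-3 mol (1:1 ratio)
n(NaHCO3) in the whole flask = 9.608 × 10^-3 × 200.0/20.00 = 0.09608 mol
mass of NaHCO3 = 0.09608 × 84.01 = 8.072 g
% NaHCO3 = 8.072 / 8.971 × 100 = 89.97 %

89.97 %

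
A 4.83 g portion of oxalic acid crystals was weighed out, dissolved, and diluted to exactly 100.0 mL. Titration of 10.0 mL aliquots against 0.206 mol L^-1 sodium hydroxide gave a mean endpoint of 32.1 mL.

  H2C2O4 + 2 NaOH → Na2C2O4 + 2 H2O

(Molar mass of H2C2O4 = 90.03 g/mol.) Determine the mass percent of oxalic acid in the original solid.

n(NaOH) per titration = 0.0321 × 0.206 = 6.61 × 10^-3 mol
From the 1:2 ratio, n(H2C2O4) in each aliquot = 1/2 × 6.61 × 10^-3 = 3.31 × 10^-3 mol
n(H2C2O4) in the whole flask = 3.31 × 10^-3 × 100.0/10.0 = 0.0331 mol
mass of H2C2O4 = 0.0331 × 90.03 = 2.98 g
% H2C2O4 = 2.98 / 4.83 × 100 = 61.6 %

61.6 %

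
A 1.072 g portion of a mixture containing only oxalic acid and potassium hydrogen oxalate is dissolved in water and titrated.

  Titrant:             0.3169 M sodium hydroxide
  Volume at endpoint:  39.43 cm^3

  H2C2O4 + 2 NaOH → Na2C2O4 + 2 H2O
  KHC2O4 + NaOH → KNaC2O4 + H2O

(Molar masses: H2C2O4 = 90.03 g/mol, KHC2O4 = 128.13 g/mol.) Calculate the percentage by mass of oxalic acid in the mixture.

n(NaOH) = 0.03943 × 0.3169 = 0.01250 mol
Let x = n(H2C2O4), y = n(KHC2O4).
Titrant: 2x + 1y = 0.01250;  mass: 90.03x + 128.13y = 1.072
Solving, x = 3.183 × 10^-3 mol, y = 6.130 × 10^-3 mol
mass of H2C2O4 = 3.183 × 10^-3 × 90.03 = 0.2865 g
% H2C2O4 = 0.2865 / 1.072 × 100 = 26.73 %

26.73 %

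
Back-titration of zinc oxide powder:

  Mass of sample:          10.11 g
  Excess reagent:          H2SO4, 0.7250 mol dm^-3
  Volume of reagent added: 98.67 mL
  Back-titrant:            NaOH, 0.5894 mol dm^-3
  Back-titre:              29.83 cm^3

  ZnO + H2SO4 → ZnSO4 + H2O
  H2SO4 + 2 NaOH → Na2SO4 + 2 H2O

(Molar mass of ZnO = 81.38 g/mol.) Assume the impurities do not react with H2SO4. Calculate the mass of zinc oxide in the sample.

n(H2SO4) added = 0.09867 × 0.7250 = 0.07154 mol
n(NaOH) used in back-titration = 0.02983 × 0.5894 = 0.01758 mol
From the 1:2 ratio, n(H2SO4) left over = 1/2 × 0.01758 = 8.791 × 10^-3 mol
n(H2SO4) consumed by analyte = 0.07154 − 8.791 × 10^-3 = 0.06274 mol
n(ZnO) = 0.06274 mol (1:1 ratio)
mass of ZnO = 0.06274 × 81.38 = 5.106 g

5.106 g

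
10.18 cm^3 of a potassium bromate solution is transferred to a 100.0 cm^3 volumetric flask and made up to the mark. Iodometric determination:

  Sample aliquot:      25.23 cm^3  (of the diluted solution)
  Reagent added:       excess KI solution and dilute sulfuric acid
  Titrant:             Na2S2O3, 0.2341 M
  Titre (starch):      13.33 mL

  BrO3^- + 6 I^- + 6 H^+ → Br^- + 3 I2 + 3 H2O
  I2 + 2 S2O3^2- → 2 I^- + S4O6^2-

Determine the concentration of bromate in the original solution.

n(S2O3^2-) = 0.01333 × 0.2341 = 3.121 × 10^-3 mol
n(I2) = n(S2O3^2-)/2 = 1.560 × 10^-3 mol
From the 1:3 ratio, n(BrO3^-) in the aliquot = 1/3 × 1.560 × 10^-3 = 5.201 × 10^-4 mol
[BrO3^-]_dilute = 5.201 × 10^-4 / 0.02523 = 0.02061 mol/L
[BrO3^-]_original = 0.02061 × 100.0/10.18 = 0.2025 mol/L

0.2025 M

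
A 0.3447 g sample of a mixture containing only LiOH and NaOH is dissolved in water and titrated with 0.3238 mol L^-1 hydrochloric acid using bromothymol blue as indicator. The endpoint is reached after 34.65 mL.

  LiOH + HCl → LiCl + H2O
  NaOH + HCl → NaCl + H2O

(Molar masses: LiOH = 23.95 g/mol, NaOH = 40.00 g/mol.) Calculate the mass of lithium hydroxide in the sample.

n(HCl) = 0.03465 × 0.3238 = 0.01122 mol
Let x = n(LiOH), y = n(NaOH).
Titrant: 1x + 1y = 0.01122;  mass: 23.95x + 40.00y = 0.3447
Solving, x = 6.485 × 10^-3 mol, y = 4.735 × 10^-3 mol
mass of LiOH = 6.485 × 10^-3 × 23.95 = 0.1553 g

0.1553 g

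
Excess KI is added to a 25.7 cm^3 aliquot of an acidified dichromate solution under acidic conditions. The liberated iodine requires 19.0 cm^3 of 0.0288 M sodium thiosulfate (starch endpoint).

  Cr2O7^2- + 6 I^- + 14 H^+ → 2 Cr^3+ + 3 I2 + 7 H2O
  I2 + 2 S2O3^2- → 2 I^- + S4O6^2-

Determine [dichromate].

n(S2O3^2-) = 0.0190 × 0.0288 = 5.47 × 10^-4 mol
n(I2) = n(S2O3^2-)/2 = 2.74 × 10^-4 mol
From the 1:3 ratio, n(Cr2O7^2-) in the aliquot = 1/3 × 2.74 × 10^-4 = 9.12 × 10^-5 mol
[Cr2O7^2-] = 9.12 × 10^-5 / 0.0257 = 0.00355 mol/L

0.00355 M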